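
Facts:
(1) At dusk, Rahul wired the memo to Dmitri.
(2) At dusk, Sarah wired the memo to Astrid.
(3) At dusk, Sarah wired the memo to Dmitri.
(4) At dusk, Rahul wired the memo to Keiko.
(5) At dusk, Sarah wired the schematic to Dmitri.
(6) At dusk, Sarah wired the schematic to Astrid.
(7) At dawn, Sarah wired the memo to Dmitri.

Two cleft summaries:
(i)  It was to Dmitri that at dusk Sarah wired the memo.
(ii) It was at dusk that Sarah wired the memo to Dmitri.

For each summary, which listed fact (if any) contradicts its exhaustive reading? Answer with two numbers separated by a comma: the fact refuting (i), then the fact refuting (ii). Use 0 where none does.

Summary (i) focuses "Dmitri" (the recipient); background Sarah as agent and the memo as thing and at dusk as setting. Fact (2) matches that background with recipient = Astrid — refutes (i).
Summary (ii) focuses "at dusk" (the setting); background Sarah as agent and the memo as thing and Dmitri as recipient. Fact (7) matches that background with setting = at dawn — refutes (ii).

2, 7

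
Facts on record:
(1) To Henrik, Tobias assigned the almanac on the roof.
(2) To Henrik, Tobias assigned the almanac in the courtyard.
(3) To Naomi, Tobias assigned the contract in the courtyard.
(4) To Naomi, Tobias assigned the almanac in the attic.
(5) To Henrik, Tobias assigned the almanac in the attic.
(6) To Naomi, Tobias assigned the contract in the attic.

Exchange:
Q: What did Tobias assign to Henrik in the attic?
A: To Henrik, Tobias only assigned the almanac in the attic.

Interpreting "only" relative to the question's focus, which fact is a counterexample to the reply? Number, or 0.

Answering "What did ...?" puts focus on the thing — here, "the almanac".
So "only" ranges over things; the rest (same agent, recipient, setting (Tobias / Henrik / in the attic)) is presupposed.
No fact keeps same agent, recipient, setting (Tobias / Henrik / in the attic) while changing the thing; every other fact differs on something backgrounded. The reply stands.
(Fact (1) would refute a reading with focus on the setting — but that is not what the question asks.)

0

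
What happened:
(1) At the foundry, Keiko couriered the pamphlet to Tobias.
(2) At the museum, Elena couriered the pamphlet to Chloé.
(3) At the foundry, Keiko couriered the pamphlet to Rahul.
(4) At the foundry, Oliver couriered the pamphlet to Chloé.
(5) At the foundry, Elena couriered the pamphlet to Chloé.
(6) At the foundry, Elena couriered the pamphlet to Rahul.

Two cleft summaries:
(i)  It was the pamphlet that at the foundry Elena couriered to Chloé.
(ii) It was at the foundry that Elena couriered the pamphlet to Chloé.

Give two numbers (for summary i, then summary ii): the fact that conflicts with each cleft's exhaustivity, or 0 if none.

Summary (i) focuses "the pamphlet" (the thing); background agent = Elena, recipient = Chloé, setting = at the foundry. No fact matches that background with a different thing, so 0.
Summary (ii) focuses "at the foundry" (the setting); background agent = Elena, thing = the pamphlet, recipient = Chloé. Fact (2) matches that background with setting = at the museum — refutes (ii).

0, 2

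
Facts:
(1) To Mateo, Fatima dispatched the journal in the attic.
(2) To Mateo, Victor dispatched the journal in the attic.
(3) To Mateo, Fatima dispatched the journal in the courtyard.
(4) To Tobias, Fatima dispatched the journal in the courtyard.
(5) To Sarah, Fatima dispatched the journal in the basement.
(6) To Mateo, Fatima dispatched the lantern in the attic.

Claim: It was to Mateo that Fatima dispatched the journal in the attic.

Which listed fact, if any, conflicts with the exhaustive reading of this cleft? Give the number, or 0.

The cleft puts "Mateo" in focus and presupposes the open proposition with same agent, thing, setting (Fatima / the journal / in the attic).
Exhaustivity: Mateo is the only recipient satisfying that background.
No listed fact matches the background with a different recipient. Exhaustivity holds.

0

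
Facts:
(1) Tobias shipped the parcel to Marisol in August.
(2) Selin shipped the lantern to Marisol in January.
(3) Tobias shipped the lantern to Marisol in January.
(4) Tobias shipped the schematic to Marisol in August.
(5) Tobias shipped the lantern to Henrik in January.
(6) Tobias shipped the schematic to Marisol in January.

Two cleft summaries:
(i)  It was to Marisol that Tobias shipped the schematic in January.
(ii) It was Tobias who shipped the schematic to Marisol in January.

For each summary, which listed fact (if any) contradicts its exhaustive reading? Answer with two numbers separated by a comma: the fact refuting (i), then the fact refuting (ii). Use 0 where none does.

(i): focus "Marisol". No fact shares same agent, thing, setting (Tobias / the schematic / in January) with a different recipient. 0.
(ii): focus "Tobias". No fact shares same thing, recipient, setting (the schematic / Marisol / in January) with a different agent. 0.

0, 0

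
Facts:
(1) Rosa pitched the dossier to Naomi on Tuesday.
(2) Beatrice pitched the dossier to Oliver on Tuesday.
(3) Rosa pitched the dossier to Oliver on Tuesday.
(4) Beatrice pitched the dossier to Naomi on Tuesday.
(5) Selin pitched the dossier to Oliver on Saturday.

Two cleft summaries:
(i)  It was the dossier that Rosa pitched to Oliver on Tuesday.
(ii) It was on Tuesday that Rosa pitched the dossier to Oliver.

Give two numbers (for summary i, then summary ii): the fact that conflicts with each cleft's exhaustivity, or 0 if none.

Summary (i) focuses "the dossier" (the thing); background Rosa as agent and Oliver as recipient and on Tuesday as setting. No fact matches that background with a different thing, so 0.
Summary (ii) focuses "on Tuesday" (the setting); background Rosa as agent and the dossier as thing and Oliver as recipient. No fact matches that background with a different setting, so 0.

0, 0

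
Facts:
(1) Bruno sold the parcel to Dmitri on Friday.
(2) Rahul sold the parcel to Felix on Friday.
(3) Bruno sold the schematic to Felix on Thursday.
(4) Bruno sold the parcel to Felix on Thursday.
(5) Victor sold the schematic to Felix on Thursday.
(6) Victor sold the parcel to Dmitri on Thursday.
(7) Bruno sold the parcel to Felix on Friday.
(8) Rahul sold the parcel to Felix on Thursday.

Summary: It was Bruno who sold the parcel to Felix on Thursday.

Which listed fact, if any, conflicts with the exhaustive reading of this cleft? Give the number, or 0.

8

Focus of the cleft: "Bruno" (the agent). Presupposed background: the parcel as thing and Felix as recipient and on Thursday as setting.
Exhaustivity: Bruno is the only agent satisfying that background.
But fact (8) also has the parcel as thing and Felix as recipient and on Thursday as setting, with agent = Rahul — so the exhaustive reading fails.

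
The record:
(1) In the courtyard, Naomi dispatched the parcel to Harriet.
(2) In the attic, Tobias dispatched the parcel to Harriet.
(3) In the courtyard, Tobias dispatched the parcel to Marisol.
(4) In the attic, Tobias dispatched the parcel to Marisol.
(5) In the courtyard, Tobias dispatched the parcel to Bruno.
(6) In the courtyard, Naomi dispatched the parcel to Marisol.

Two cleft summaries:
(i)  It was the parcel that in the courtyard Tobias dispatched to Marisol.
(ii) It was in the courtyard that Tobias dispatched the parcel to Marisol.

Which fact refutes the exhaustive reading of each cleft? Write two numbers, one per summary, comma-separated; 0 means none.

0, 4

(i): focus "the parcel". No fact shares same agent, recipient, setting (Tobias / Marisol / in the courtyard) with a different thing. 0.
(ii): focus "in the courtyard". Looking for same agent, thing, recipient (Tobias / the parcel / Marisol) with some other setting — fact (4) has in the attic there. Refuted.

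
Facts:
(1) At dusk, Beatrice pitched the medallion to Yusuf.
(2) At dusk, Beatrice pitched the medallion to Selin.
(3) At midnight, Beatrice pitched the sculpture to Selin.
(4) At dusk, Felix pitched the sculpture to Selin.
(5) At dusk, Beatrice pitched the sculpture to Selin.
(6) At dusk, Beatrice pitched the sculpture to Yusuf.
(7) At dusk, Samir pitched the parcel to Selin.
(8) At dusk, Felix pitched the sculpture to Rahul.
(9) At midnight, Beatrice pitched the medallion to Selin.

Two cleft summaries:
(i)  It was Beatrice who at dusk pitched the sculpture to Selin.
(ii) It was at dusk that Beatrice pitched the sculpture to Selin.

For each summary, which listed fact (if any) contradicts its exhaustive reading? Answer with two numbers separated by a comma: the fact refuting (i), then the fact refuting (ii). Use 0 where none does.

(i): focus "Beatrice". Looking for thing = the sculpture, recipient = Selin, setting = at dusk with some other agent — fact (4) has Felix there. Refuted.
(ii): focus "at dusk". Looking for agent = Beatrice, thing = the sculpture, recipient = Selin with some other setting — fact (3) has at midnight there. Refuted.

4, 3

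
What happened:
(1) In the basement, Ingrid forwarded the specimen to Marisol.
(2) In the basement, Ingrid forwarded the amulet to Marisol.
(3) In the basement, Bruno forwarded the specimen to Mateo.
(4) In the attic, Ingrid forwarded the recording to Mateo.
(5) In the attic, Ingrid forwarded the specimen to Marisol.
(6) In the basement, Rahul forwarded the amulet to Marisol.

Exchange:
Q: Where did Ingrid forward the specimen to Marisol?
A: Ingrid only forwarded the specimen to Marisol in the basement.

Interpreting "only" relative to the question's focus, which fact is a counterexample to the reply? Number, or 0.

5

Answering "Where did ...?" puts focus on the setting — here, "in the basement".
"Only" then excludes alternative settings while the background — agent = Ingrid, thing = the specimen, recipient = Marisol — is held fixed.
Fact (5) shares the background with a different setting (in the attic) — counterexample.
(Fact (2) would refute a reading with focus on the thing — but that is not what the question asks.)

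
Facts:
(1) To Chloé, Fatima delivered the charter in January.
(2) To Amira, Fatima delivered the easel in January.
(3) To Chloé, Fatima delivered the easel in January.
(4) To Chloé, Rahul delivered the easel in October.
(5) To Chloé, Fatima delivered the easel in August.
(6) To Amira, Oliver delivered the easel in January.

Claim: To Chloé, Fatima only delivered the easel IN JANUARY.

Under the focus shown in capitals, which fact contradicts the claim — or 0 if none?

Focus (in capitals) is "in January" — the setting. "Only" excludes alternative settings while holding fixed agent = Fatima, thing = the easel, recipient = Chloé.
Fact (5) matches on agent = Fatima, thing = the easel, recipient = Chloé, but has setting = in August instead. That refutes the claim.

5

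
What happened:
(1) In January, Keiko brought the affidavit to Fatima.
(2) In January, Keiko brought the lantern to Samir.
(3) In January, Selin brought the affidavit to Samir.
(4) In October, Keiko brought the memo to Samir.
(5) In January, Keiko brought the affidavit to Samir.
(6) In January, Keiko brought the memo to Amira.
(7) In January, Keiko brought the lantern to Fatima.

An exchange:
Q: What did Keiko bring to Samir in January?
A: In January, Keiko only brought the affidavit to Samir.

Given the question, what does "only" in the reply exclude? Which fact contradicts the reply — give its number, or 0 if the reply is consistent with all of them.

The question "What did ...?" targets the thing, so in the reply the focus falls on "the affidavit".
So "only" ranges over things; the rest (agent = Keiko, recipient = Samir, setting = in January) is presupposed.
Fact (2) keeps agent = Keiko, recipient = Samir, setting = in January but has thing = the lantern; that refutes the reply.
(Fact (1) would refute a reading with focus on the recipient — but that is not what the question asks.)

2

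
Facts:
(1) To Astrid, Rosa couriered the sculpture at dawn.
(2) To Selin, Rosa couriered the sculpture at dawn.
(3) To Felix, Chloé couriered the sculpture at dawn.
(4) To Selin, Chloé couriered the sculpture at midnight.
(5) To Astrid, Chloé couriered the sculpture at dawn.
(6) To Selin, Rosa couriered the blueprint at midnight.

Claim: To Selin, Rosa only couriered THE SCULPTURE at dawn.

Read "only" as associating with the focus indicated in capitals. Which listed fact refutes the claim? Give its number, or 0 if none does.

The capitals mark "the sculpture" as focus. So "only" rules out other things, with the rest (Rosa as agent and Selin as recipient and at dawn as setting) as background.
Every other fact changes something in the background, not just the thing. Nothing refutes the claim.

0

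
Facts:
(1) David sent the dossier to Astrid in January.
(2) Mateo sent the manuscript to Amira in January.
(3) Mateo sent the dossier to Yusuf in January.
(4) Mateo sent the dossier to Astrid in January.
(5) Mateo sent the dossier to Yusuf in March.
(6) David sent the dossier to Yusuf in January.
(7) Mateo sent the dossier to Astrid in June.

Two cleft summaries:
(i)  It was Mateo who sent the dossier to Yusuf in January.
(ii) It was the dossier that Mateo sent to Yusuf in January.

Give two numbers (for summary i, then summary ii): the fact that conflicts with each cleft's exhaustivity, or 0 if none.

(i): focus "Mateo". Looking for same thing, recipient, setting (the dossier / Yusuf / in January) with some other agent — fact (6) has David there. Refuted.
(ii): focus "the dossier". No fact shares same agent, recipient, setting (Mateo / Yusuf / in January) with a different thing. 0.

6, 0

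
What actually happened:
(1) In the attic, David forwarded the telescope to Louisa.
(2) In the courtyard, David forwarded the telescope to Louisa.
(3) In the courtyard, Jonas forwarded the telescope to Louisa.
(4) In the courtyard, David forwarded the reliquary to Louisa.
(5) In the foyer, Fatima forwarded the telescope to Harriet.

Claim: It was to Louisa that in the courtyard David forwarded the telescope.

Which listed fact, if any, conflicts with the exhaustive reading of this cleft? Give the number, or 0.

0

The cleft puts "Louisa" in focus and presupposes the open proposition with same agent, thing, setting (David / the telescope / in the courtyard).
The exhaustive reading says no other recipient fits that background.
No listed fact matches the background with a different recipient. Exhaustivity holds.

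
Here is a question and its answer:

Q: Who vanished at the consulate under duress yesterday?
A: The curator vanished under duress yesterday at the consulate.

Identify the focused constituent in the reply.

the curator

The wh-word "who" asks about the subject (agent).
In the answer, "under duress", "yesterday" and "at the consulate" are given — repeated from the question.
The constituent filling the subject (agent) gap is "the curator"; that is the focus and would carry nuclear stress.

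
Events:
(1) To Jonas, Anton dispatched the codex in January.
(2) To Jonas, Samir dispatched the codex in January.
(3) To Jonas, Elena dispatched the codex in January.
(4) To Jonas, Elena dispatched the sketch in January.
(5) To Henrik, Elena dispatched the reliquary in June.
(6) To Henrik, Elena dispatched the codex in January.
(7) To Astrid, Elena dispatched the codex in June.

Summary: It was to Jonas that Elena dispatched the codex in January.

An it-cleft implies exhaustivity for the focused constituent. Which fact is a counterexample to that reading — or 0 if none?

The cleft puts "Jonas" in focus and presupposes the open proposition with agent = Elena, thing = the codex, setting = in January.
The exhaustive reading says no other recipient fits that background.
Fact (6) shares the background but with recipient = Henrik; exhaustivity is violated.

6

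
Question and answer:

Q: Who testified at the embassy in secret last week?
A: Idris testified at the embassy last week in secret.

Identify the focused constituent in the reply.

The wh-word "who" asks about the subject (agent).
In the answer, "last week", "at the embassy" and "in secret" are given — repeated from the question.
The constituent filling the subject (agent) gap is "Idris"; that is the focus and would carry nuclear stress.

Idris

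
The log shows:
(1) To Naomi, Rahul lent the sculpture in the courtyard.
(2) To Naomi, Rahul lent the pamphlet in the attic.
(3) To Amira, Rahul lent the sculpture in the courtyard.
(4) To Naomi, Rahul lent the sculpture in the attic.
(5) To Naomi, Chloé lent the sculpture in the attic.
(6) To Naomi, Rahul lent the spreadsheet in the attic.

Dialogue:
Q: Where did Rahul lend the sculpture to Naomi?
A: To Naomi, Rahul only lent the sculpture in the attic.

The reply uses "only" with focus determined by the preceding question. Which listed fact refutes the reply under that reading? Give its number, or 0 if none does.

1

The question "Where did ...?" targets the setting, so in the reply the focus falls on "in the attic".
"Only" then excludes alternative settings while the background — agent = Rahul, thing = the sculpture, recipient = Naomi — is held fixed.
Fact (1) keeps agent = Rahul, thing = the sculpture, recipient = Naomi but has setting = in the courtyard; that refutes the reply.
(Fact (2) would refute a reading with focus on the thing — but that is not what the question asks.)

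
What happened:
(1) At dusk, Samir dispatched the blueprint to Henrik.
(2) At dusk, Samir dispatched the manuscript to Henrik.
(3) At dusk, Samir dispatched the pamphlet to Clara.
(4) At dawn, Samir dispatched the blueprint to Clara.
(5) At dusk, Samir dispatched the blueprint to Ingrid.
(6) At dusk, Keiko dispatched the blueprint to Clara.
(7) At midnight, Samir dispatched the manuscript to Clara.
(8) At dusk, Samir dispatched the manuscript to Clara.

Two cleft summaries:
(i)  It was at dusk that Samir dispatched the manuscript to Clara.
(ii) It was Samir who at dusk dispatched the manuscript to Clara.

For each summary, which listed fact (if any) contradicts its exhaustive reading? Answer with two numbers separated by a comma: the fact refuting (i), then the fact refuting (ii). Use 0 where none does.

7, 0

Summary (i) focuses "at dusk" (the setting); background Samir as agent and the manuscript as thing and Clara as recipient. Fact (7) matches that background with setting = at midnight — refutes (i).
Summary (ii) focuses "Samir" (the agent); background the manuscript as thing and Clara as recipient and at dusk as setting. No fact matches that background with a different agent, so 0.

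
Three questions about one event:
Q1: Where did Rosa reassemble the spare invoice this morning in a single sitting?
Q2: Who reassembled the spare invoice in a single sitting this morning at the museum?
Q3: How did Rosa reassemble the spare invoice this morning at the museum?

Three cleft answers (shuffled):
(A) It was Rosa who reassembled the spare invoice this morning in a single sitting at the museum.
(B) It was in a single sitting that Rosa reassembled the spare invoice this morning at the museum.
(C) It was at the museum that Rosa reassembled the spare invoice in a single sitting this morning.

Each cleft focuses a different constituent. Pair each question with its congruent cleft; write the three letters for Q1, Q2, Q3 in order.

CAB

Q1 asks about the location; cleft (C) focuses "at the museum", which is the location — so Q1 → C.
Q2 asks about the subject (agent); cleft (A) focuses "Rosa", which is the subject (agent) — so Q2 → A.
Q3 asks about the manner; cleft (B) focuses "in a single sitting", which is the manner — so Q3 → B.
Mapping: Q1→C, Q2→A, Q3→B.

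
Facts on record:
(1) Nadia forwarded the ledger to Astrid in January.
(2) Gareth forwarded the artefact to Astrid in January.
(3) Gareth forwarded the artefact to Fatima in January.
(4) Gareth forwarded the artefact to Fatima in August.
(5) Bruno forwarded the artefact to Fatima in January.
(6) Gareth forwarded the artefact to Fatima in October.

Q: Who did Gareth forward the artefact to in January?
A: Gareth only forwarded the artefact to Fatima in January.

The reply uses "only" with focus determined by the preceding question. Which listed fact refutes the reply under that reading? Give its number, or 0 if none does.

Answering "Who did ... to ...?" puts focus on the recipient — here, "Fatima".
"Only" then excludes alternative recipients while the background — same agent, thing, setting (Gareth / the artefact / in January) — is held fixed.
Fact (2) shares the background with a different recipient (Astrid) — counterexample.
(Fact (4) would refute a reading with focus on the setting — but that is not what the question asks.)

2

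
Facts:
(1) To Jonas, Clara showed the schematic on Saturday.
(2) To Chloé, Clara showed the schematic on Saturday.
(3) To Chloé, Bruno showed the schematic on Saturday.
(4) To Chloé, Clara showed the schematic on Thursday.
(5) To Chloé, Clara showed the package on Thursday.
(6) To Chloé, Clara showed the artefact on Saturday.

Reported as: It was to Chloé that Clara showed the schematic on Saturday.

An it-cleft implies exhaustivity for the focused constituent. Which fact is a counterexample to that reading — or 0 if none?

1

The cleft puts "Chloé" in focus and presupposes the open proposition with agent = Clara, thing = the schematic, setting = on Saturday.
Exhaustivity: Chloé is the only recipient satisfying that background.
But fact (1) also has agent = Clara, thing = the schematic, setting = on Saturday, with recipient = Jonas — so the exhaustive reading fails.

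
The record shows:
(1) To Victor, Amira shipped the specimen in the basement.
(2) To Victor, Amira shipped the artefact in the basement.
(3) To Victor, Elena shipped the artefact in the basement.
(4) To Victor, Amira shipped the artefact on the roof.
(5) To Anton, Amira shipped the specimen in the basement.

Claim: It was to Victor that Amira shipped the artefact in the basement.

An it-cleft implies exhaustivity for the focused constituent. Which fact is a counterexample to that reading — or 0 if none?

0

The cleft puts "Victor" in focus and presupposes the open proposition with Amira as agent and the artefact as thing and in the basement as setting.
Exhaustivity: Victor is the only recipient satisfying that background.
Every other fact differs from the presupposition on some backgrounded slot, so none challenges the exhaustivity.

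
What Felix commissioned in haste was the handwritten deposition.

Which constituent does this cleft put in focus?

the handwritten deposition

In a pseudo-cleft "What ... was X", the post-copular constituent X is the focus.
Here the focus is "the handwritten deposition". The backgrounded (presupposed) material includes "Felix" and "in haste".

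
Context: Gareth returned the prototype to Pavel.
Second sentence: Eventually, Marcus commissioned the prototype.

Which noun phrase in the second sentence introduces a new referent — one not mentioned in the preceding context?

"the prototype" in the second sentence is given — already mentioned in the context.
"Marcus" has no antecedent in the context; it is discourse-new.

Marcus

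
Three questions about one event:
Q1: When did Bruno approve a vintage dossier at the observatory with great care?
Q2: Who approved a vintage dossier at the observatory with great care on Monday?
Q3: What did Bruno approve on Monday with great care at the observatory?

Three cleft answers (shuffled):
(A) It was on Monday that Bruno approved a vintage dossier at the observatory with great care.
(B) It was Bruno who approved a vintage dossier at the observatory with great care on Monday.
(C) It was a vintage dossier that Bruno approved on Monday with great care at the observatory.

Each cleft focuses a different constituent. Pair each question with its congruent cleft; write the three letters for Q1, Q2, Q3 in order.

Q1 asks about the time; cleft (A) focuses "on Monday", which is the time — so Q1 → A.
Q2 asks about the subject (agent); cleft (B) focuses "Bruno", which is the subject (agent) — so Q2 → B.
Q3 asks about the direct object; cleft (C) focuses "a vintage dossier", which is the direct object — so Q3 → C.
Mapping: Q1→A, Q2→B, Q3→C.

ABC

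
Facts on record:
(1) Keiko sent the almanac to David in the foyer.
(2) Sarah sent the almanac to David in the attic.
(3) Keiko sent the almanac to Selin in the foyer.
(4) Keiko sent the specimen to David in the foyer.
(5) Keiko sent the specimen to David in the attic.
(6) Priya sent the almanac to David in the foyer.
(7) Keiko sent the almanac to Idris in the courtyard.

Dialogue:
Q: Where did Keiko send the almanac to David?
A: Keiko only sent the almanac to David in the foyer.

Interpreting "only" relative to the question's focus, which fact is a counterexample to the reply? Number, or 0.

0

Answering "Where did ...?" puts focus on the setting — here, "in the foyer".
So "only" ranges over settings; the rest (agent = Keiko, thing = the almanac, recipient = David) is presupposed.
No listed fact shares that background with another setting. Nothing contradicts the reply.
(Fact (4) would refute a reading with focus on the thing — but that is not what the question asks.)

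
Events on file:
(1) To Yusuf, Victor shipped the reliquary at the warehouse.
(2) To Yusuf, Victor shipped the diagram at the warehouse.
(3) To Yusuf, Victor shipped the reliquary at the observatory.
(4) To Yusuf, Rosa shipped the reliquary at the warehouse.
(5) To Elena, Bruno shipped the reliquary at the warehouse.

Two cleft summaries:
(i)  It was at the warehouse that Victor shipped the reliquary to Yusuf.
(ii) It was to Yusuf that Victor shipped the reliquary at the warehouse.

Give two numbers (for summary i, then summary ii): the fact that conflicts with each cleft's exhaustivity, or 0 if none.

Summary (i) focuses "at the warehouse" (the setting); background same agent, thing, recipient (Victor / the reliquary / Yusuf). Fact (3) matches that background with setting = at the observatory — refutes (i).
Summary (ii) focuses "Yusuf" (the recipient); background same agent, thing, setting (Victor / the reliquary / at the warehouse). No fact matches that background with a different recipient, so 0.

3, 0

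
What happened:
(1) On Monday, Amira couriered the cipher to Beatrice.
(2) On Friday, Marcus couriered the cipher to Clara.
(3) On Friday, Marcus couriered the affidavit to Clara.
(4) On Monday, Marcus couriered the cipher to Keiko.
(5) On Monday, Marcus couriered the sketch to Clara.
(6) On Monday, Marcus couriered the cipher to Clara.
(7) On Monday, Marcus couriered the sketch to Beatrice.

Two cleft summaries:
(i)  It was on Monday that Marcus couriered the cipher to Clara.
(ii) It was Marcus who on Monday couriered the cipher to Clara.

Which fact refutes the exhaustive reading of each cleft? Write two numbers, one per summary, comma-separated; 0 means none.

(i): focus "on Monday". Looking for Marcus as agent and the cipher as thing and Clara as recipient with some other setting — fact (2) has on Friday there. Refuted.
(ii): focus "Marcus". No fact shares the cipher as thing and Clara as recipient and on Monday as setting with a different agent. 0.

2, 0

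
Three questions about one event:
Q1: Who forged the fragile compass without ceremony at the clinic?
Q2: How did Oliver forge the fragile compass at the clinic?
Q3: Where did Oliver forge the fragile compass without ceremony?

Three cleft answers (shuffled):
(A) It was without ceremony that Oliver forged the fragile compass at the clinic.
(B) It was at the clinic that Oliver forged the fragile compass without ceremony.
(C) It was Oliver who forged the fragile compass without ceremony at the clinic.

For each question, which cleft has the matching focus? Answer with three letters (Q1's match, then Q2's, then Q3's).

CAB

Q1 asks about the subject (agent); cleft (C) focuses "Oliver", which is the subject (agent) — so Q1 → C.
Q2 asks about the manner; cleft (A) focuses "without ceremony", which is the manner — so Q2 → A.
Q3 asks about the location; cleft (B) focuses "at the clinic", which is the location — so Q3 → B.
Mapping: Q1→C, Q2→A, Q3→B.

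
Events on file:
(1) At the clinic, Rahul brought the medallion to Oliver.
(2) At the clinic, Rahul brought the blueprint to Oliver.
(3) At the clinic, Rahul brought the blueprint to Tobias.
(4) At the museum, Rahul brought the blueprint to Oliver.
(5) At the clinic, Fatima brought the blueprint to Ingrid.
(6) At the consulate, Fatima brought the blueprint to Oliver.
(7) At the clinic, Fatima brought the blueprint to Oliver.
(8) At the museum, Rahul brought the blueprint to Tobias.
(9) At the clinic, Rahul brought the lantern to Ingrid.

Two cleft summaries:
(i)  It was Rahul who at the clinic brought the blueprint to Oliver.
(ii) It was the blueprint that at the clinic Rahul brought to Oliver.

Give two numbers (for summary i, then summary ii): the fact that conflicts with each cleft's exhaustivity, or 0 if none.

7, 1

(i): focus "Rahul". Looking for the blueprint as thing and Oliver as recipient and at the clinic as setting with some other agent — fact (7) has Fatima there. Refuted.
(ii): focus "the blueprint". Looking for Rahul as agent and Oliver as recipient and at the clinic as setting with some other thing — fact (1) has the medallion there. Refuted.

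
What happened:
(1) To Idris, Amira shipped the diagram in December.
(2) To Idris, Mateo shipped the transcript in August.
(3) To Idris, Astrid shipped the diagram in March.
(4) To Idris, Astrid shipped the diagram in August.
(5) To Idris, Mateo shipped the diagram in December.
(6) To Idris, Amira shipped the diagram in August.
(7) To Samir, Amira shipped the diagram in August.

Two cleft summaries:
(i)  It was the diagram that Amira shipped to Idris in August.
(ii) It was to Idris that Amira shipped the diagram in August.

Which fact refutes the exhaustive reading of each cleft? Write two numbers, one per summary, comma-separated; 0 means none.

(i): focus "the diagram". No fact shares Amira as agent and Idris as recipient and in August as setting with a different thing. 0.
(ii): focus "Idris". Looking for Amira as agent and the diagram as thing and in August as setting with some other recipient — fact (7) has Samir there. Refuted.

0, 7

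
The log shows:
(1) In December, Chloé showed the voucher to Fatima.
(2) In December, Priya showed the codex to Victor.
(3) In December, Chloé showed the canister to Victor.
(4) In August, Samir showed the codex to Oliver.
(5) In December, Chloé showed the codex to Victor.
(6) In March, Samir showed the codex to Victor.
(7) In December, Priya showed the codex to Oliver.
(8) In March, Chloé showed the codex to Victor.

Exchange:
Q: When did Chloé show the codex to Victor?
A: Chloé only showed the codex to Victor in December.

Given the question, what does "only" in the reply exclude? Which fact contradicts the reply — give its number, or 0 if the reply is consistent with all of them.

Answering "When did ...?" puts focus on the setting — here, "in December".
So "only" ranges over settings; the rest (agent = Chloé, thing = the codex, recipient = Victor) is presupposed.
Fact (8) keeps agent = Chloé, thing = the codex, recipient = Victor but has setting = in March; that refutes the reply.
(Fact (3) would refute a reading with focus on the thing — but that is not what the question asks.)

8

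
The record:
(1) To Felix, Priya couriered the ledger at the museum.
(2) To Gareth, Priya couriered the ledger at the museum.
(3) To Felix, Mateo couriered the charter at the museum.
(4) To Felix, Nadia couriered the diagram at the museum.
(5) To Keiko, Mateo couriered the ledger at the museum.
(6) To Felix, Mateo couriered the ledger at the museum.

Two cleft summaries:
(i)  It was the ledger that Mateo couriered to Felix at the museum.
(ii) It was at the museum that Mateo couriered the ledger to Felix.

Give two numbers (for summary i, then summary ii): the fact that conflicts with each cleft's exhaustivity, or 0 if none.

3, 0

(i): focus "the ledger". Looking for same agent, recipient, setting (Mateo / Felix / at the museum) with some other thing — fact (3) has the charter there. Refuted.
(ii): focus "at the museum". No fact shares same agent, thing, recipient (Mateo / the ledger / Felix) with a different setting. 0.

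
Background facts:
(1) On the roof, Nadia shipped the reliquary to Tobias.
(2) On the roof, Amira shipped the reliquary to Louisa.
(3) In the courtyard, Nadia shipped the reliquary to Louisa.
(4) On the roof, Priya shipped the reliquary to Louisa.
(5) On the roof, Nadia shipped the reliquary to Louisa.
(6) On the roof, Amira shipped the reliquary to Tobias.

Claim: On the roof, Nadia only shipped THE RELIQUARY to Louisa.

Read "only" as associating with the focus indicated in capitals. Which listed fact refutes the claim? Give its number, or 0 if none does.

The capitals mark "the reliquary" as focus. So "only" rules out other things, with the rest (same agent, recipient, setting (Nadia / Louisa / on the roof)) as background.
Every other fact changes something in the background, not just the thing. Nothing refutes the claim.

0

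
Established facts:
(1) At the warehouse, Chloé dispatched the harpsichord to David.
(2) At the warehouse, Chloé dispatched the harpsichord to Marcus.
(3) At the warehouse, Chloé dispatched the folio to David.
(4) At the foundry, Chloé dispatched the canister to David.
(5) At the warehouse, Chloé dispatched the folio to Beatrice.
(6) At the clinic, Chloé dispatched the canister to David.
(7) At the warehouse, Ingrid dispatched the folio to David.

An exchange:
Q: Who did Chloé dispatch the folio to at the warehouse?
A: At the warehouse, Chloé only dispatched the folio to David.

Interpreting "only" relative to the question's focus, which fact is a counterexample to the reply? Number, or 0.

5

Answering "Who did ... to ...?" puts focus on the recipient — here, "David".
"Only" then excludes alternative recipients while the background — agent = Chloé, thing = the folio, setting = at the warehouse — is held fixed.
Fact (5) keeps agent = Chloé, thing = the folio, setting = at the warehouse but has recipient = Beatrice; that refutes the reply.
(Fact (1) would refute a reading with focus on the thing — but that is not what the question asks.)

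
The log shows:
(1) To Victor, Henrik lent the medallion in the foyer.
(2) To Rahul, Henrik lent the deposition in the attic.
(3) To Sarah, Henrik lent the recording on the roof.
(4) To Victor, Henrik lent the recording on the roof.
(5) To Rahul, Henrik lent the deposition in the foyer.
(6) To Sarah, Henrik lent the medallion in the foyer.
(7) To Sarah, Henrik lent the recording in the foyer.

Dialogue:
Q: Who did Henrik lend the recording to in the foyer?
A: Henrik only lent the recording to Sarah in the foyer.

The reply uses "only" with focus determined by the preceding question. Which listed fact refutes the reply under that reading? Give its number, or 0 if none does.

The question "Who did ... to ...?" targets the recipient, so in the reply the focus falls on "Sarah".
So "only" ranges over recipients; the rest (agent = Henrik, thing = the recording, setting = in the foyer) is presupposed.
No listed fact shares that background with another recipient. Nothing contradicts the reply.
(Fact (6) would refute a reading with focus on the thing — but that is not what the question asks.)

0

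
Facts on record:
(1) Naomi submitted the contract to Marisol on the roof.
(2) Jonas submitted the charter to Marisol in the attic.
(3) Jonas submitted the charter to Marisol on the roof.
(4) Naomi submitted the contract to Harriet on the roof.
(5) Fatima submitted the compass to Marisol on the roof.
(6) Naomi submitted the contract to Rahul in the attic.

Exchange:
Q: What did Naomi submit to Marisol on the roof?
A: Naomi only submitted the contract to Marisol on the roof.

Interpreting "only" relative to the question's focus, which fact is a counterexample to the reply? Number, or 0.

The question "What did ...?" targets the thing, so in the reply the focus falls on "the contract".
"Only" then excludes alternative things while the background — same agent, recipient, setting (Naomi / Marisol / on the roof) — is held fixed.
No listed fact shares that background with another thing. Nothing contradicts the reply.
(Fact (4) would refute a reading with focus on the recipient — but that is not what the question asks.)

0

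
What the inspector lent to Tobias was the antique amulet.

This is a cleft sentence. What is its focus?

the antique amulet

In a pseudo-cleft "What ... was X", the post-copular constituent X is the focus.
Here the focus is "the antique amulet". The backgrounded (presupposed) material includes "the inspector" and "to Tobias".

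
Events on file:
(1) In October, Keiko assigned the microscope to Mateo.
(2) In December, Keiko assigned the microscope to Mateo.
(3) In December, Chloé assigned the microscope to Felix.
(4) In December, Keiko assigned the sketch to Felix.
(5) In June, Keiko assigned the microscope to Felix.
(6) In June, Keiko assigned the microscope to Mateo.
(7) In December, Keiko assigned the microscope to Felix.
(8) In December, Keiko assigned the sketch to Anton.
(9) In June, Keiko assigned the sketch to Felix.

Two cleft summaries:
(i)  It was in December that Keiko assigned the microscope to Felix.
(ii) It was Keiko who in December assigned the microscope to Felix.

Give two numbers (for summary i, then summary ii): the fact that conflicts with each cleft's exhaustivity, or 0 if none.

Summary (i) focuses "in December" (the setting); background Keiko as agent and the microscope as thing and Felix as recipient. Fact (5) matches that background with setting = in June — refutes (i).
Summary (ii) focuses "Keiko" (the agent); background the microscope as thing and Felix as recipient and in December as setting. Fact (3) matches that background with agent = Chloé — refutes (ii).

5, 3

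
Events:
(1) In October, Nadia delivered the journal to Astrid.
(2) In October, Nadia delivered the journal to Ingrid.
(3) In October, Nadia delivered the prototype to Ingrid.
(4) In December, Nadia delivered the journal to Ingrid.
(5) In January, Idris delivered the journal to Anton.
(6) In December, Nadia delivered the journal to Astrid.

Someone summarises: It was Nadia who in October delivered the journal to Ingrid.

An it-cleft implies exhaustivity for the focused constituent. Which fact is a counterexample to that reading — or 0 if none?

0

The cleft puts "Nadia" in focus and presupposes the open proposition with same thing, recipient, setting (the journal / Ingrid / in October).
Exhaustivity: Nadia is the only agent satisfying that background.
Every other fact differs from the presupposition on some backgrounded slot, so none challenges the exhaustivity.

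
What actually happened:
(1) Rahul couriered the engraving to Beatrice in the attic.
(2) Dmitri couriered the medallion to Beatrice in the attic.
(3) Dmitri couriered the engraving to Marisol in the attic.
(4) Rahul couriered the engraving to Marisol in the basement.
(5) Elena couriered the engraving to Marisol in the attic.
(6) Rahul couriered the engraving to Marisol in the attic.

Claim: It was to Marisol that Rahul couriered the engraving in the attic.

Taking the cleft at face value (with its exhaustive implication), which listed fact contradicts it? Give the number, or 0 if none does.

1

Focus of the cleft: "Marisol" (the recipient). Presupposed background: Rahul as agent and the engraving as thing and in the attic as setting.
The exhaustive reading says no other recipient fits that background.
Fact (1) shares the background but with recipient = Beatrice; exhaustivity is violated.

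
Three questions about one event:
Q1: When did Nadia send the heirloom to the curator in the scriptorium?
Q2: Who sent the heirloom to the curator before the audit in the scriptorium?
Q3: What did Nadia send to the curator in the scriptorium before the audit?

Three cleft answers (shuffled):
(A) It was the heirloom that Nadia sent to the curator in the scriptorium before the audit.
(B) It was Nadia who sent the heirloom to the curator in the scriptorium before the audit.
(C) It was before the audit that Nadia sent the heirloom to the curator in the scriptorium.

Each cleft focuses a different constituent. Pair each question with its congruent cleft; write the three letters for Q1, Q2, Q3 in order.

CBA

Q1 asks about the time; cleft (C) focuses "before the audit", which is the time — so Q1 → C.
Q2 asks about the subject (agent); cleft (B) focuses "Nadia", which is the subject (agent) — so Q2 → B.
Q3 asks about the direct object; cleft (A) focuses "the heirloom", which is the direct object — so Q3 → A.
Mapping: Q1→C, Q2→B, Q3→A.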